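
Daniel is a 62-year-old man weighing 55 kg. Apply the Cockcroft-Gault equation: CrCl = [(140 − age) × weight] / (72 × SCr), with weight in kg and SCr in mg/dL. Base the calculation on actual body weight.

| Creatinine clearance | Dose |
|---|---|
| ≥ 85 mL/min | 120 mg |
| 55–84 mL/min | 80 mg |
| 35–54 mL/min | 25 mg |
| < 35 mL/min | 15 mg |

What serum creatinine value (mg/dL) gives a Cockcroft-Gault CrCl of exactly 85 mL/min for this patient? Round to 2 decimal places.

0.70 mg/dL

Standard dose requires CrCl ≥ 85 mL/min.
Set (140 − 62) × 55 / (72 × SCr) = 85
SCr = (140 − 62) × 55 / (72 × 85) = 0.701 mg/dL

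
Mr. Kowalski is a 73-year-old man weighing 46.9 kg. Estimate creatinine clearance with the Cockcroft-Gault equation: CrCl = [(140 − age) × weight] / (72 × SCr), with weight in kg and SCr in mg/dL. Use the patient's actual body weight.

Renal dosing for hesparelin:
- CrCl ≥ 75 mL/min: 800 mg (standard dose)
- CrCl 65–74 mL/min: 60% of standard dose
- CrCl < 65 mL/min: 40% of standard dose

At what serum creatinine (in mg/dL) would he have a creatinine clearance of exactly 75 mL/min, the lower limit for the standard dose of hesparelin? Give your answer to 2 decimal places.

0.58 mg/dL

Standard dose requires CrCl ≥ 75 mL/min.
Set (140 − 73) × 46.9 / (72 × SCr) = 75
SCr = (140 − 73) × 46.9 / (72 × 75) = 0.582 mg/dL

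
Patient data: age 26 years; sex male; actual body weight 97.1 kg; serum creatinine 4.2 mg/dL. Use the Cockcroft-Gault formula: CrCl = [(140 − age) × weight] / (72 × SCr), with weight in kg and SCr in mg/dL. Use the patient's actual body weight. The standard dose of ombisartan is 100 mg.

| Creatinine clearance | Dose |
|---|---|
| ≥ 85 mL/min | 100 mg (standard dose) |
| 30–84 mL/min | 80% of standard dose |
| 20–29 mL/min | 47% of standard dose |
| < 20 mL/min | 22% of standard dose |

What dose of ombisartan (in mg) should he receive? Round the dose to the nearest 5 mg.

CrCl = (140 − 26) × 97.1 / (72 × 4.2) = 11069.4 / 302.40 ≈ 36.6 mL/min
CrCl ≈ 37 mL/min → bracket 30–84 mL/min.
80% of 100 mg = 80 mg

80 mg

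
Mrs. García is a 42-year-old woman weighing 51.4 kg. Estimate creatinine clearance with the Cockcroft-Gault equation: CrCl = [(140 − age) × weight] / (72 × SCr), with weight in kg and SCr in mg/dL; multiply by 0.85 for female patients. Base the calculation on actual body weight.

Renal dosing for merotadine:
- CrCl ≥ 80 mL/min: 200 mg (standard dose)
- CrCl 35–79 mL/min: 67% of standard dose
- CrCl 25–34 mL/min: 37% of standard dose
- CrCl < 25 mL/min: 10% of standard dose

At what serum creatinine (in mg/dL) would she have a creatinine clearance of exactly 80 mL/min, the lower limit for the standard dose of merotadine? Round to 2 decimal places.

Standard dose requires CrCl ≥ 80 mL/min.
Set (140 − 42) × 51.4 × 0.85 / (72 × SCr) = 80
SCr = (140 − 42) × 51.4 × 0.85 / (72 × 80) = 0.743 mg/dL

0.74 mg/dL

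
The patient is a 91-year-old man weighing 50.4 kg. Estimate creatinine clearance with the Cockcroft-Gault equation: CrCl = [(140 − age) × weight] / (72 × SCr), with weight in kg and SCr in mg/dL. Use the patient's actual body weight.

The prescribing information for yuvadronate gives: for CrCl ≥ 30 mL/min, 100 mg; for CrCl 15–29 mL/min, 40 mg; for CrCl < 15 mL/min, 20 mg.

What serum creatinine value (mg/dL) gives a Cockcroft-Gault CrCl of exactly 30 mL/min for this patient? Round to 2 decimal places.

Standard dose requires CrCl ≥ 30 mL/min.
Set (140 − 91) × 50.4 / (72 × SCr) = 30
SCr = (140 − 91) × 50.4 / (72 × 30) = 1.143 mg/dL

1.14 mg/dL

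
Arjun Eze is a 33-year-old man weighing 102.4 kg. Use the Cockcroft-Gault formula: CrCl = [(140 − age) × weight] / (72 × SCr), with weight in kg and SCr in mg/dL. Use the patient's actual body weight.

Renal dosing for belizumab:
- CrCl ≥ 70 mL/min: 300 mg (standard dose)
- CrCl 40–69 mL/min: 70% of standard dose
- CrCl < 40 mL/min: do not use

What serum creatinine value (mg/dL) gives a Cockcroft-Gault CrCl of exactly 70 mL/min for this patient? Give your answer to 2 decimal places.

2.17 mg/dL

Standard dose requires CrCl ≥ 70 mL/min.
Set (140 − 33) × 102.4 / (72 × SCr) = 70
SCr = (140 − 33) × 102.4 / (72 × 70) = 2.174 mg/dL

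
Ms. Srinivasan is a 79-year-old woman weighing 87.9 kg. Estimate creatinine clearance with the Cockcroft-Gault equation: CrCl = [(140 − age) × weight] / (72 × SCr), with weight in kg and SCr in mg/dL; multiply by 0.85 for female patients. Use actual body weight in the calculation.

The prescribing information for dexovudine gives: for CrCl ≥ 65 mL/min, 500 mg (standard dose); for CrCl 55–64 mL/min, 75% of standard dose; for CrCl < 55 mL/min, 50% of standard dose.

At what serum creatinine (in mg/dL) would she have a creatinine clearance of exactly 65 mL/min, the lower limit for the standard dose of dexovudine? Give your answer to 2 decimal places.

0.97 mg/dL

Standard dose requires CrCl ≥ 65 mL/min.
Set (140 − 79) × 87.9 × 0.85 / (72 × SCr) = 65
SCr = (140 − 79) × 87.9 × 0.85 / (72 × 65) = 0.974 mg/dL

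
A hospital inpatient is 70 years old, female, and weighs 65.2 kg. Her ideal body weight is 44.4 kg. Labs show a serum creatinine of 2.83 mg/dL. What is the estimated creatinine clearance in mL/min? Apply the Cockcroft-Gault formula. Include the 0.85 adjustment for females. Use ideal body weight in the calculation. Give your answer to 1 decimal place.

CrCl = (140 − 70) × 44.4 / (72 × 2.83) × 0.85 = 3108.0 / 203.76 × 0.85 ≈ 13.0 mL/min

13.0 mL/min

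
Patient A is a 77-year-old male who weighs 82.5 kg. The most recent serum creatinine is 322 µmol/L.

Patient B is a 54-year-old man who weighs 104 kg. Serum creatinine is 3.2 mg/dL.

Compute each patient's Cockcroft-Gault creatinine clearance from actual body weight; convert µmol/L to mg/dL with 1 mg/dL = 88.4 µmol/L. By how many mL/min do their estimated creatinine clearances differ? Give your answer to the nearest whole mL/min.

19 mL/min

Patient A: SCr = 322 / 88.4 = 3.643 mg/dL
Patient A: CrCl = (140 − 77) × 82.5 / (72 × 3.643) = 5197.5 / 262.30 ≈ 19.8 mL/min
Patient B: CrCl = (140 − 54) × 104 / (72 × 3.2) = 8944.0 / 230.40 ≈ 38.8 mL/min
|19.8 − 38.8| = 19.0 mL/min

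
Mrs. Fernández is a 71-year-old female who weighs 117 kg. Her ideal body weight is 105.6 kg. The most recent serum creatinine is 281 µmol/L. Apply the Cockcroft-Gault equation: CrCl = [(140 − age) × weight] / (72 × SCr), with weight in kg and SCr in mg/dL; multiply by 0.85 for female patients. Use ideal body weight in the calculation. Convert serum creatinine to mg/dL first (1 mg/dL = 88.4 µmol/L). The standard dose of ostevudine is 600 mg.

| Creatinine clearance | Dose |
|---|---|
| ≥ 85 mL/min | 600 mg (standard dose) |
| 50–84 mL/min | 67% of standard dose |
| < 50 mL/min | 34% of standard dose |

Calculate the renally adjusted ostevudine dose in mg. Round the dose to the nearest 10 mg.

SCr = 281 / 88.4 = 3.179 mg/dL
CrCl = (140 − 71) × 105.6 / (72 × 3.179) × 0.85 = 7286.4 / 228.89 × 0.85 ≈ 27.1 mL/min
CrCl ≈ 27 mL/min → bracket < 50 mL/min.
34% of 600 mg = 204 mg → 200 mg

200 mg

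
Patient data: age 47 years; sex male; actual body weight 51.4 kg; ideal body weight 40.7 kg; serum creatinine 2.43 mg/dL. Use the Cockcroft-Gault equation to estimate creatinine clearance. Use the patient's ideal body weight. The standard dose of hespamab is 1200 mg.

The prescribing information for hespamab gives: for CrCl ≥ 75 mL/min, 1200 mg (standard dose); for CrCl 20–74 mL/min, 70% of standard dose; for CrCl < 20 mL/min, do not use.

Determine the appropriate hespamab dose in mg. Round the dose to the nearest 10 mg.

CrCl = (140 − 47) × 40.7 / (72 × 2.43) = 3785.1 / 174.96 ≈ 21.6 mL/min
CrCl ≈ 22 mL/min → bracket 20–74 mL/min.
70% of 1200 mg = 840 mg

840 mg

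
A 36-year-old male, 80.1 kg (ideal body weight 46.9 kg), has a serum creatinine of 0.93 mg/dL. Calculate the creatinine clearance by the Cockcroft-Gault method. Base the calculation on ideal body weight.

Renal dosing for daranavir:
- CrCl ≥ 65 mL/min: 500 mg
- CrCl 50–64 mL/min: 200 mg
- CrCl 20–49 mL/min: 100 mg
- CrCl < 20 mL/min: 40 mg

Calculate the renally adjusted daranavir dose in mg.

CrCl = (140 − 36) × 46.9 / (72 × 0.93) = 4877.6 / 66.96 ≈ 72.8 mL/min
CrCl ≈ 73 mL/min → bracket ≥ 65 mL/min.
Dose for this bracket: 500 mg.

500 mg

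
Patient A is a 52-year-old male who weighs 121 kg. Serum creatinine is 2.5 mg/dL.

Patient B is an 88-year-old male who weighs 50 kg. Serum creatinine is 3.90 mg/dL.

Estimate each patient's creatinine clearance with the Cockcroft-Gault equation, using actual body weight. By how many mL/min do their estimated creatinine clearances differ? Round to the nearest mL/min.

Patient A: CrCl = (140 − 52) × 121 / (72 × 2.5) = 10648.0 / 180.00 ≈ 59.2 mL/min
Patient B: CrCl = (140 − 88) × 50 / (72 × 3.9) = 2600.0 / 280.80 ≈ 9.3 mL/min
|59.2 − 9.3| = 49.9 mL/min

50 mL/min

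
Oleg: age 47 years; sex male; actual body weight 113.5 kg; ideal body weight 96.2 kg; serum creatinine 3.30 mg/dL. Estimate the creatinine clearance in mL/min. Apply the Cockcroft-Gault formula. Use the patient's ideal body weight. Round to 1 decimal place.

37.7 mL/min

CrCl = (140 − 47) × 96.2 / (72 × 3.3) = 8946.6 / 237.60 ≈ 37.7 mL/min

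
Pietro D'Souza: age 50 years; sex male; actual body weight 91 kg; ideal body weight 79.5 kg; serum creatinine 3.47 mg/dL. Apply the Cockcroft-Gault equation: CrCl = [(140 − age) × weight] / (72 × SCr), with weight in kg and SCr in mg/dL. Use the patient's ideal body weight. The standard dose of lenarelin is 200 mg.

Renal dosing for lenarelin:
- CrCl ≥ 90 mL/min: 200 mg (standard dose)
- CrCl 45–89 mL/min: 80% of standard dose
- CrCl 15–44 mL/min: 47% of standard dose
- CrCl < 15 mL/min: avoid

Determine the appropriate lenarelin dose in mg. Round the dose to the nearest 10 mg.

CrCl = (140 − 50) × 79.5 / (72 × 3.47) = 7155.0 / 249.84 ≈ 28.6 mL/min
CrCl ≈ 29 mL/min → bracket 15–44 mL/min.
47% of 200 mg = 94 mg → 90 mg

90 mg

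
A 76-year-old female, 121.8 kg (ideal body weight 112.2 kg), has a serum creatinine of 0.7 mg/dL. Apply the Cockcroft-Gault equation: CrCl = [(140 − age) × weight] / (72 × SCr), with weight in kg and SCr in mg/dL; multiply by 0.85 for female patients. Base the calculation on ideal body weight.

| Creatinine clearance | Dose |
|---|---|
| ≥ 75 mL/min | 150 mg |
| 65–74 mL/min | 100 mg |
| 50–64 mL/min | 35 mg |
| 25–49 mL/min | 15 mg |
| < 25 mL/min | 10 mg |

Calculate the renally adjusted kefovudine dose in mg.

150 mg

CrCl = (140 − 76) × 112.2 / (72 × 0.7) × 0.85 = 7180.8 / 50.40 × 0.85 ≈ 121.1 mL/min
CrCl ≈ 121 mL/min → bracket ≥ 75 mL/min.
Dose for this bracket: 150 mg.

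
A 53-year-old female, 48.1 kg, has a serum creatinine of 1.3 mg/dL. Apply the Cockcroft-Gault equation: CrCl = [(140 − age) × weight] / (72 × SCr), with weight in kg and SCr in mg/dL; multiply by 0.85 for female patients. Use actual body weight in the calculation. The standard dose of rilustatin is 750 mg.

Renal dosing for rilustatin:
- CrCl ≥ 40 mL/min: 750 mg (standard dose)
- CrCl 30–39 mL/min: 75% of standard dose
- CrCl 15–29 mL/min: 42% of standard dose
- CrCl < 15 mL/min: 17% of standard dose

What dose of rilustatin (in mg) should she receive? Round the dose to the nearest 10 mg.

560 mg

CrCl = (140 − 53) × 48.1 / (72 × 1.3) × 0.85 = 4184.7 / 93.60 × 0.85 ≈ 38.0 mL/min
CrCl ≈ 38 mL/min → bracket 30–39 mL/min.
75% of 750 mg = 562.5 mg → 560 mg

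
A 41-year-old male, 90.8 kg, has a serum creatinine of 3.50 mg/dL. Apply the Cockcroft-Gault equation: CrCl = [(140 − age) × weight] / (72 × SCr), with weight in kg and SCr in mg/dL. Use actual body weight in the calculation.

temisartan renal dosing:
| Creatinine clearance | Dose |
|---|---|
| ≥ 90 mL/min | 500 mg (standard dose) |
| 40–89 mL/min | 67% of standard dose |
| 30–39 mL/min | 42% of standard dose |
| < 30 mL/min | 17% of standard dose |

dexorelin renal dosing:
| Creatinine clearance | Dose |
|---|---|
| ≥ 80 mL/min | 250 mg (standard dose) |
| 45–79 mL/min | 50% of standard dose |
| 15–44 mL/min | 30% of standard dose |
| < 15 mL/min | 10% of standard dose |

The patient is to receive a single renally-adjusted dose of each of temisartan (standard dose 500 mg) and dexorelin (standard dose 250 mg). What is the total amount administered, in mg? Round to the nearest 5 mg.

CrCl = (140 − 41) × 90.8 / (72 × 3.5) = 8989.2 / 252.00 ≈ 35.7 mL/min
CrCl ≈ 36 mL/min.
temisartan: 30–39 mL/min → 42% of 500 mg = 210 mg.
dexorelin: 15–44 mL/min → 30% of 250 mg = 75 mg.
Total = 210 + 75 = 285 mg.

285 mg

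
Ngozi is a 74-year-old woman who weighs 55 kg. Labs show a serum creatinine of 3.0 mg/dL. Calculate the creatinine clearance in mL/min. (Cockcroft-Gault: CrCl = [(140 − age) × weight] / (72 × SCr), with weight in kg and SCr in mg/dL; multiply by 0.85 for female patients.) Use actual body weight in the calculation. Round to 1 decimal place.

14.3 mL/min

CrCl = (140 − 74) × 55 / (72 × 3) × 0.85 = 3630.0 / 216.00 × 0.85 ≈ 14.3 mL/min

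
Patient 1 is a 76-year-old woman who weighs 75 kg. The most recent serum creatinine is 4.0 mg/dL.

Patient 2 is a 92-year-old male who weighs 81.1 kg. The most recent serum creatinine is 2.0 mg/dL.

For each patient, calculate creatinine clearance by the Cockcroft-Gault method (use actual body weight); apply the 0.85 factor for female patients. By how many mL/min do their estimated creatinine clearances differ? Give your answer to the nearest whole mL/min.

Patient 1: CrCl = (140 − 76) × 75 / (72 × 4) × 0.85 = 4800.0 / 288.00 × 0.85 ≈ 14.2 mL/min
Patient 2: CrCl = (140 − 92) × 81.1 / (72 × 2) = 3892.8 / 144.00 ≈ 27.0 mL/min
|14.2 − 27.0| = 12.8 mL/min

13 mL/min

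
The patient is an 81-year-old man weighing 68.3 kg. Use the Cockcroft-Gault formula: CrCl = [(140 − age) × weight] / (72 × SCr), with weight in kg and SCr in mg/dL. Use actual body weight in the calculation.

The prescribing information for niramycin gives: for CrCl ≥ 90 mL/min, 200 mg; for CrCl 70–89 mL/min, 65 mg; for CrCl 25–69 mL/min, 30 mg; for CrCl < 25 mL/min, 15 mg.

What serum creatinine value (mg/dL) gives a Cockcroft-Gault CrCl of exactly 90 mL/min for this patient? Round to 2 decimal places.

0.62 mg/dL

Standard dose requires CrCl ≥ 90 mL/min.
Set (140 − 81) × 68.3 / (72 × SCr) = 90
SCr = (140 − 81) × 68.3 / (72 × 90) = 0.622 mg/dL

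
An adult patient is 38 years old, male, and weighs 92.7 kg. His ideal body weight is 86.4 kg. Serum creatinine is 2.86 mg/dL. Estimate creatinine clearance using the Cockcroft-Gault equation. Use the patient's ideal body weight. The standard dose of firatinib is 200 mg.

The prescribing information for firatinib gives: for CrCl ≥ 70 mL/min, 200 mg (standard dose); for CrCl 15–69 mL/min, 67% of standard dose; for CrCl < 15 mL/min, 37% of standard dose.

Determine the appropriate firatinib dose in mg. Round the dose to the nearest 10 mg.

CrCl = (140 − 38) × 86.4 / (72 × 2.86) = 8812.8 / 205.92 ≈ 42.8 mL/min
CrCl ≈ 43 mL/min → bracket 15–69 mL/min.
67% of 200 mg = 134 mg → 130 mg

130 mg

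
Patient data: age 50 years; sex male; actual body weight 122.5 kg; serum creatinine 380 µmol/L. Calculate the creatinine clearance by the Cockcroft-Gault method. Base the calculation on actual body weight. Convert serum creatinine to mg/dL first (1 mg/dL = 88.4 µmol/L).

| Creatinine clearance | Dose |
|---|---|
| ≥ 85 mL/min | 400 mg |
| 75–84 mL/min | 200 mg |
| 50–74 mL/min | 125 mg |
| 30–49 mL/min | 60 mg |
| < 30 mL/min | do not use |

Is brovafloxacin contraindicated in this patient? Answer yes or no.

no

SCr = 380 / 88.4 = 4.299 mg/dL
CrCl = (140 − 50) × 122.5 / (72 × 4.299) = 11025.0 / 309.53 ≈ 35.6 mL/min
CrCl ≈ 36 mL/min, which is ≥ 30 mL/min.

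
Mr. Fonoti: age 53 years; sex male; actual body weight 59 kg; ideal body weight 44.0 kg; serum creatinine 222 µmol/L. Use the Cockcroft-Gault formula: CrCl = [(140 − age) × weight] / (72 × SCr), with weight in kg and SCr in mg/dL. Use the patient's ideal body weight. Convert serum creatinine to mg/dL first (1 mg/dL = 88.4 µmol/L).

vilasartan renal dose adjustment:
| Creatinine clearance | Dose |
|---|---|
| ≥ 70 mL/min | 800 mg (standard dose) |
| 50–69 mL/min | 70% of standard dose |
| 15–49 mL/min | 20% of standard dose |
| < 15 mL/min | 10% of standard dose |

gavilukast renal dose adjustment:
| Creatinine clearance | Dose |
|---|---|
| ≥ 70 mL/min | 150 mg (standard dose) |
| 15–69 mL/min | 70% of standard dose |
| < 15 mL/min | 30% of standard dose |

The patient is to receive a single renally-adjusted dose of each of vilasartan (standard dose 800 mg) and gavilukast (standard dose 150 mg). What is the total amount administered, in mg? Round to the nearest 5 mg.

SCr = 222 / 88.4 = 2.511 mg/dL
CrCl = (140 − 53) × 44 / (72 × 2.511) = 3828.0 / 180.79 ≈ 21.2 mL/min
CrCl ≈ 21 mL/min.
vilasartan: 15–49 mL/min → 20% of 800 mg = 160 mg.
gavilukast: 15–69 mL/min → 70% of 150 mg = 105 mg.
Total = 160 + 105 = 265 mg.

265 mg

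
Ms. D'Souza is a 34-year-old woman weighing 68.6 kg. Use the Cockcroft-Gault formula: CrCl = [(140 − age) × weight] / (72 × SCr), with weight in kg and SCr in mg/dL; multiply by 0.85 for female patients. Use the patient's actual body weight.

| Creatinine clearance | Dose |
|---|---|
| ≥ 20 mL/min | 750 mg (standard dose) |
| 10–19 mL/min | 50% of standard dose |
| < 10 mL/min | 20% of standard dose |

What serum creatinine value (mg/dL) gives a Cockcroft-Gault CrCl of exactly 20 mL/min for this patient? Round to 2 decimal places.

Standard dose requires CrCl ≥ 20 mL/min.
Set (140 − 34) × 68.6 × 0.85 / (72 × SCr) = 20
SCr = (140 − 34) × 68.6 × 0.85 / (72 × 20) = 4.292 mg/dL

4.29 mg/dL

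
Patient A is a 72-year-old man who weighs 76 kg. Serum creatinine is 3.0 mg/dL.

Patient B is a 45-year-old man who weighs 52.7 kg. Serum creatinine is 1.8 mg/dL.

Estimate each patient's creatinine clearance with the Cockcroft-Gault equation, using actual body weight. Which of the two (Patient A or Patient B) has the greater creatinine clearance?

Patient A: CrCl = (140 − 72) × 76 / (72 × 3) = 5168.0 / 216.00 ≈ 23.9 mL/min
Patient B: CrCl = (140 − 45) × 52.7 / (72 × 1.8) = 5006.5 / 129.60 ≈ 38.6 mL/min
23.9 vs 38.6 mL/min → Patient B is higher.

Patient B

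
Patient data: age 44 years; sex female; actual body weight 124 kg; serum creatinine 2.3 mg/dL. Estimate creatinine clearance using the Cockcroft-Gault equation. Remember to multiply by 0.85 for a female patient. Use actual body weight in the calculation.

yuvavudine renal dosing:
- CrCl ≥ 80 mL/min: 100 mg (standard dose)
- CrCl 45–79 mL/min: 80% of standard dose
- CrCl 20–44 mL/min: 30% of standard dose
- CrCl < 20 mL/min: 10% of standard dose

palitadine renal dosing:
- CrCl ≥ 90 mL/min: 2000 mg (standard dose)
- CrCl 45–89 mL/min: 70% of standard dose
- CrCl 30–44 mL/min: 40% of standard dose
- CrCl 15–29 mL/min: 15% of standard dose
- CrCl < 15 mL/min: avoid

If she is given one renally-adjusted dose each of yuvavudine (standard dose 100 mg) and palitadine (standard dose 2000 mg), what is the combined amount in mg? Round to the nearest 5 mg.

1480 mg

CrCl = (140 − 44) × 124 / (72 × 2.3) × 0.85 = 11904.0 / 165.60 × 0.85 ≈ 61.1 mL/min
CrCl ≈ 61 mL/min.
yuvavudine: 45–79 mL/min → 80% of 100 mg = 80 mg.
palitadine: 45–89 mL/min → 70% of 2000 mg = 1400 mg.
Total = 80 + 1400 = 1480 mg.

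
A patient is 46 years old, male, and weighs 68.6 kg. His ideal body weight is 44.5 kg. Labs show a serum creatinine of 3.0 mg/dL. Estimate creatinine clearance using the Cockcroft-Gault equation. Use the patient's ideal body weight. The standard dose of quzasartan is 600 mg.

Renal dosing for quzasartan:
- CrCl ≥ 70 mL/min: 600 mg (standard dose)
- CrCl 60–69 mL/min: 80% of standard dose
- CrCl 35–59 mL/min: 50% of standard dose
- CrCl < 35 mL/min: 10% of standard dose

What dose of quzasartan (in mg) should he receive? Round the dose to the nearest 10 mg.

CrCl = (140 − 46) × 44.5 / (72 × 3) = 4183.0 / 216.00 ≈ 19.4 mL/min
CrCl ≈ 19 mL/min → bracket < 35 mL/min.
10% of 600 mg = 60 mg

60 mg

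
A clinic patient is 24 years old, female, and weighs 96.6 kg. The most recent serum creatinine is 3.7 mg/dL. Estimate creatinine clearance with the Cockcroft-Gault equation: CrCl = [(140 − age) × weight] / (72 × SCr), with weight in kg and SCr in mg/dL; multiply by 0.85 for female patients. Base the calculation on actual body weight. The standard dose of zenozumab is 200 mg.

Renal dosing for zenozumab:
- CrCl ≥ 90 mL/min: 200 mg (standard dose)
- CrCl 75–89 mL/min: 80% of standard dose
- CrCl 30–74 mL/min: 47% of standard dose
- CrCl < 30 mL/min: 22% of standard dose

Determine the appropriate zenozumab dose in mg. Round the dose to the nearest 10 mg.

CrCl = (140 − 24) × 96.6 / (72 × 3.7) × 0.85 = 11205.6 / 266.40 × 0.85 ≈ 35.8 mL/min
CrCl ≈ 36 mL/min → bracket 30–74 mL/min.
47% of 200 mg = 94 mg → 90 mg

90 mg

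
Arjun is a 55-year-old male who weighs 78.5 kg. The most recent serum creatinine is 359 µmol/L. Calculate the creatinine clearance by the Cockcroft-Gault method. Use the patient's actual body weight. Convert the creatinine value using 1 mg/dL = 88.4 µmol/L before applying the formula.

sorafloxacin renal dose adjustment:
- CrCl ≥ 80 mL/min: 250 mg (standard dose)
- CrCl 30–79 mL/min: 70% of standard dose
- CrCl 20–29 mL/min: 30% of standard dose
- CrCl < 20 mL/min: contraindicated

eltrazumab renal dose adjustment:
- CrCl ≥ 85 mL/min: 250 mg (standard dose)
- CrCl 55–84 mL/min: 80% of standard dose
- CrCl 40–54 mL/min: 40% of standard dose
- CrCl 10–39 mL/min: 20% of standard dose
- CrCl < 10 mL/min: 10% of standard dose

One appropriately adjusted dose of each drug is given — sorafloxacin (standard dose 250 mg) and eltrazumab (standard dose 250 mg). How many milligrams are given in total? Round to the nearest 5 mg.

125 mg

SCr = 359 / 88.4 = 4.061 mg/dL
CrCl = (140 − 55) × 78.5 / (72 × 4.061) = 6672.5 / 292.39 ≈ 22.8 mL/min
CrCl ≈ 23 mL/min.
sorafloxacin: 20–29 mL/min → 30% of 250 mg = 75 mg.
eltrazumab: 10–39 mL/min → 20% of 250 mg = 50 mg.
Total = 75 + 50 = 125 mg.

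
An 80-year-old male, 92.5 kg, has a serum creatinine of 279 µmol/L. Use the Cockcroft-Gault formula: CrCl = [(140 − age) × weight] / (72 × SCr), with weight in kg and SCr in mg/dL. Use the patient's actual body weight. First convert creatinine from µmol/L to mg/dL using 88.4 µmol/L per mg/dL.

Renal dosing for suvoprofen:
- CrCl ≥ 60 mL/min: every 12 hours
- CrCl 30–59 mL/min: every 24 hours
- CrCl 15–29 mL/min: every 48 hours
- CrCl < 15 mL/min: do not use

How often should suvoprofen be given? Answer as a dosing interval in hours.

SCr = 279 / 88.4 = 3.156 mg/dL
CrCl = (140 − 80) × 92.5 / (72 × 3.156) = 5550.0 / 227.23 ≈ 24.4 mL/min
CrCl ≈ 24 mL/min → bracket 15–29 mL/min → every 48 hours.

every 48 hours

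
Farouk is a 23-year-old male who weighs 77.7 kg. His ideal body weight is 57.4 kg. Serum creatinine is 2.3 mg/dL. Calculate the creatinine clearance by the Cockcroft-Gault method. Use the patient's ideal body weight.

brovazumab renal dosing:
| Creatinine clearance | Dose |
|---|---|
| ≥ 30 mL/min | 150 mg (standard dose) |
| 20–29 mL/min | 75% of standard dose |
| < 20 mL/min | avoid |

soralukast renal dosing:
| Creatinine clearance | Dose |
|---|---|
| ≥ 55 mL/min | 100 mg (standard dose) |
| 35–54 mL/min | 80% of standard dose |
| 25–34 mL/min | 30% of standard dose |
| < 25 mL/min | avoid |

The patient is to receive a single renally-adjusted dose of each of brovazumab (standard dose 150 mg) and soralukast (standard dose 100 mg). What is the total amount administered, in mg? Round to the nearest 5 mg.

CrCl = (140 − 23) × 57.4 / (72 × 2.3) = 6715.8 / 165.60 ≈ 40.6 mL/min
CrCl ≈ 41 mL/min.
brovazumab: ≥ 30 mL/min → 100% of 150 mg = 150 mg.
soralukast: 35–54 mL/min → 80% of 100 mg = 80 mg.
Total = 150 + 80 = 230 mg.

230 mg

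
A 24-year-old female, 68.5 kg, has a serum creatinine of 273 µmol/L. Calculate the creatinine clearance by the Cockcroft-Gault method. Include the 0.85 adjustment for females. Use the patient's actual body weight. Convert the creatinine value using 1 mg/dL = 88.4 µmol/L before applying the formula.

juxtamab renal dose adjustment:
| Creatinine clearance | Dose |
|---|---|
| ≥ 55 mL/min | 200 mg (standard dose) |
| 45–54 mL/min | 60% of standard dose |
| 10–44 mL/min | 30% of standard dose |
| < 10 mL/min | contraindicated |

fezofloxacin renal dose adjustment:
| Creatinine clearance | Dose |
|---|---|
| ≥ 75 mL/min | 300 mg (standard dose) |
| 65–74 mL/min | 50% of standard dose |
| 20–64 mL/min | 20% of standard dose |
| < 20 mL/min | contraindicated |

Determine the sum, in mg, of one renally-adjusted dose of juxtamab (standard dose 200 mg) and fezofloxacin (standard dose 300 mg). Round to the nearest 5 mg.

SCr = 273 / 88.4 = 3.088 mg/dL
CrCl = (140 − 24) × 68.5 / (72 × 3.088) × 0.85 = 7946.0 / 222.34 × 0.85 ≈ 30.4 mL/min
CrCl ≈ 30 mL/min.
juxtamab: 10–44 mL/min → 30% of 200 mg = 60 mg.
fezofloxacin: 20–64 mL/min → 20% of 300 mg = 60 mg.
Total = 60 + 60 = 120 mg.

120 mg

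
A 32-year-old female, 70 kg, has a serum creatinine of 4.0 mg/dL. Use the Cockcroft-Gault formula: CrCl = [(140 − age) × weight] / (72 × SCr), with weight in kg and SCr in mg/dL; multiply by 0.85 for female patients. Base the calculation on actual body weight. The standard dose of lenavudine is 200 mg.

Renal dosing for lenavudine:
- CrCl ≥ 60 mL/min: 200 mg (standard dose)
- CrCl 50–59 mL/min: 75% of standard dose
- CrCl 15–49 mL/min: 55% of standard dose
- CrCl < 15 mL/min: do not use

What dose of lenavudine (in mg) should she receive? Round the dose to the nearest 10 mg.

110 mg

CrCl = (140 − 32) × 70 / (72 × 4) × 0.85 = 7560.0 / 288.00 × 0.85 ≈ 22.3 mL/min
CrCl ≈ 22 mL/min → bracket 15–49 mL/min.
55% of 200 mg = 110 mg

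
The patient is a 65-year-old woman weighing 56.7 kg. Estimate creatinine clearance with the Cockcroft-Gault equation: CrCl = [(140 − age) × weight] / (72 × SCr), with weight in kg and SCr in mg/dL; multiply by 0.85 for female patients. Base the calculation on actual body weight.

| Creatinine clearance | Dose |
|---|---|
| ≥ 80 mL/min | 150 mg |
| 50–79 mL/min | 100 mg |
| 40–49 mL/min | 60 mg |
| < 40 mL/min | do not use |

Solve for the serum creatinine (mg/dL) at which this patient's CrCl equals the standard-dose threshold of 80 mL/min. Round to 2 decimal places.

0.63 mg/dL

Standard dose requires CrCl ≥ 80 mL/min.
Set (140 − 65) × 56.7 × 0.85 / (72 × SCr) = 80
SCr = (140 − 65) × 56.7 × 0.85 / (72 × 80) = 0.628 mg/dL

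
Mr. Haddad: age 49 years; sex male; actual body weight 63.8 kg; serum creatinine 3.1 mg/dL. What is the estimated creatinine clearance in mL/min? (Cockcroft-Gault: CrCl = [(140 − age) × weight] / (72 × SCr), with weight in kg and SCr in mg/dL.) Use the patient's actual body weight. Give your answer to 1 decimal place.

26.0 mL/min

CrCl = (140 − 49) × 63.8 / (72 × 3.1) = 5805.8 / 223.20 ≈ 26.0 mL/min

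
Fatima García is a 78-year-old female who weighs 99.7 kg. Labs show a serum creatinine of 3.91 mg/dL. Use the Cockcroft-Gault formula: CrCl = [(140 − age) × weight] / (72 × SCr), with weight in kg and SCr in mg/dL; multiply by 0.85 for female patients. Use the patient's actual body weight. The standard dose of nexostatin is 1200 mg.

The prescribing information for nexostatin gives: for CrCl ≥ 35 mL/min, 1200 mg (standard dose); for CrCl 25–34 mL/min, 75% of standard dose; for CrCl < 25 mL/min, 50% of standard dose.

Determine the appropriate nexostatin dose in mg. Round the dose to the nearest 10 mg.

CrCl = (140 − 78) × 99.7 / (72 × 3.91) × 0.85 = 6181.4 / 281.52 × 0.85 ≈ 18.7 mL/min
CrCl ≈ 19 mL/min → bracket < 25 mL/min.
50% of 1200 mg = 600 mg

600 mg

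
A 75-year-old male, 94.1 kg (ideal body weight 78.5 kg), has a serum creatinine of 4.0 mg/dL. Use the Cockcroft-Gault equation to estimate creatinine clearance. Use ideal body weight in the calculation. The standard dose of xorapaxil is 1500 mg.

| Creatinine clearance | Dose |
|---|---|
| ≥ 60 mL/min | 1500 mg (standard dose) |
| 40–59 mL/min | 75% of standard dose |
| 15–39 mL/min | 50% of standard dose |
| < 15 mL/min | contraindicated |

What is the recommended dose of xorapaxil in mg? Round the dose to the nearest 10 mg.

750 mg

CrCl = (140 − 75) × 78.5 / (72 × 4) = 5102.5 / 288.00 ≈ 17.7 mL/min
CrCl ≈ 18 mL/min → bracket 15–39 mL/min.
50% of 1500 mg = 750 mg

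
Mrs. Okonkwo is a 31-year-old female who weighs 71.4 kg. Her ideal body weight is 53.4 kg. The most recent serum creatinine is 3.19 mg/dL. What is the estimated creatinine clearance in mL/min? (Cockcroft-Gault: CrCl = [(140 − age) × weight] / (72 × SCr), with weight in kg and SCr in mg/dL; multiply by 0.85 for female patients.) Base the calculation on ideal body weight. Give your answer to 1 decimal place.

CrCl = (140 − 31) × 53.4 / (72 × 3.19) × 0.85 = 5820.6 / 229.68 × 0.85 ≈ 21.5 mL/min

21.5 mL/min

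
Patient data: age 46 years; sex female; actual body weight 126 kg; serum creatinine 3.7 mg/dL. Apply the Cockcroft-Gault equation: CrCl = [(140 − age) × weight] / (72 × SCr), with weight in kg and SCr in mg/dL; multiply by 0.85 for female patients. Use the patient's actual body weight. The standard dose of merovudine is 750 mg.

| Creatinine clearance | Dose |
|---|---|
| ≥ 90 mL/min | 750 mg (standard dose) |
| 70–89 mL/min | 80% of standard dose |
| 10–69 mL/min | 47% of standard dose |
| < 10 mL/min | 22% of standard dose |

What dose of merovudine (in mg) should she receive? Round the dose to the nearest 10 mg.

CrCl = (140 − 46) × 126 / (72 × 3.7) × 0.85 = 11844.0 / 266.40 × 0.85 ≈ 37.8 mL/min
CrCl ≈ 38 mL/min → bracket 10–69 mL/min.
47% of 750 mg = 352.5 mg → 350 mg

350 mg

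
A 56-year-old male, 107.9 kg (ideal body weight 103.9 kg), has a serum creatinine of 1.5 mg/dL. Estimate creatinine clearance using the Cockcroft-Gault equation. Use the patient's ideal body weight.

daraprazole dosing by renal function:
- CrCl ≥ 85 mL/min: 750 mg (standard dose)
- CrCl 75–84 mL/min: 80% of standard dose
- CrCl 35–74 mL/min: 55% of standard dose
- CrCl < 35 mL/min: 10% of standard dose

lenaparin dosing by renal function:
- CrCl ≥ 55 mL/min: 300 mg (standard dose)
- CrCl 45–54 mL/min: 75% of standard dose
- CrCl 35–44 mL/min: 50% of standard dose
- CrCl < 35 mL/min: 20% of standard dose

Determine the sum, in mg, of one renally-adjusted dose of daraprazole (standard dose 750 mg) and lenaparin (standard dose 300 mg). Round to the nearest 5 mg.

CrCl = (140 − 56) × 103.9 / (72 × 1.5) = 8727.6 / 108.00 ≈ 80.8 mL/min
CrCl ≈ 81 mL/min.
daraprazole: 75–84 mL/min → 80% of 750 mg = 600 mg.
lenaparin: ≥ 55 mL/min → 100% of 300 mg = 300 mg.
Total = 600 + 300 = 900 mg.

900 mg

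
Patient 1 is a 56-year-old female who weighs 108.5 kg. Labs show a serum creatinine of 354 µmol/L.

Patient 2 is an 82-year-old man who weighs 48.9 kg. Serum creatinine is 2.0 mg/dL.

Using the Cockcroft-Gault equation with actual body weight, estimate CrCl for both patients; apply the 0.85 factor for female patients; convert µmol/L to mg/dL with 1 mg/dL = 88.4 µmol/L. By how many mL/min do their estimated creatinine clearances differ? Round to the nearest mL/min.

7 mL/min

Patient 1: SCr = 354 / 88.4 = 4.005 mg/dL
Patient 1: CrCl = (140 − 56) × 108.5 / (72 × 4.005) × 0.85 = 9114.0 / 288.36 × 0.85 ≈ 26.9 mL/min
Patient 2: CrCl = (140 − 82) × 48.9 / (72 × 2) = 2836.2 / 144.00 ≈ 19.7 mL/min
|26.9 − 19.7| = 7.2 mL/min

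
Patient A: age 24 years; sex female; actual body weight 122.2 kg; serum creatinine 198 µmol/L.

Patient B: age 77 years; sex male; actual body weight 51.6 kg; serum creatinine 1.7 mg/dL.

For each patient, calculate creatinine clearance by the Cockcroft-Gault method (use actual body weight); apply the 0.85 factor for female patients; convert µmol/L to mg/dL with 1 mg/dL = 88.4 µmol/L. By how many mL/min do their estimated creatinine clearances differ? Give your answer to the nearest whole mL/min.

48 mL/min

Patient A: SCr = 198 / 88.4 = 2.24 mg/dL
Patient A: CrCl = (140 − 24) × 122.2 / (72 × 2.24) × 0.85 = 14175.2 / 161.28 × 0.85 ≈ 74.7 mL/min
Patient B: CrCl = (140 − 77) × 51.6 / (72 × 1.7) = 3250.8 / 122.40 ≈ 26.6 mL/min
|74.7 − 26.6| = 48.1 mL/min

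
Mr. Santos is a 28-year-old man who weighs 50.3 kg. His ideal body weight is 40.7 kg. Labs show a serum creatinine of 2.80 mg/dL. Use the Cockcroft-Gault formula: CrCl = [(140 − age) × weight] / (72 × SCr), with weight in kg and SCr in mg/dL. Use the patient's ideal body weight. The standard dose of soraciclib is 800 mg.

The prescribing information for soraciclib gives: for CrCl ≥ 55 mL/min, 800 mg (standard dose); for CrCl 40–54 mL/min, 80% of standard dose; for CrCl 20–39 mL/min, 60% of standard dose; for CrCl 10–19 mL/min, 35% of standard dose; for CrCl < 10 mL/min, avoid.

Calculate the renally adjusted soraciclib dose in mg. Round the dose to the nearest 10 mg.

CrCl = (140 − 28) × 40.7 / (72 × 2.8) = 4558.4 / 201.60 ≈ 22.6 mL/min
CrCl ≈ 23 mL/min → bracket 20–39 mL/min.
60% of 800 mg = 480 mg

480 mg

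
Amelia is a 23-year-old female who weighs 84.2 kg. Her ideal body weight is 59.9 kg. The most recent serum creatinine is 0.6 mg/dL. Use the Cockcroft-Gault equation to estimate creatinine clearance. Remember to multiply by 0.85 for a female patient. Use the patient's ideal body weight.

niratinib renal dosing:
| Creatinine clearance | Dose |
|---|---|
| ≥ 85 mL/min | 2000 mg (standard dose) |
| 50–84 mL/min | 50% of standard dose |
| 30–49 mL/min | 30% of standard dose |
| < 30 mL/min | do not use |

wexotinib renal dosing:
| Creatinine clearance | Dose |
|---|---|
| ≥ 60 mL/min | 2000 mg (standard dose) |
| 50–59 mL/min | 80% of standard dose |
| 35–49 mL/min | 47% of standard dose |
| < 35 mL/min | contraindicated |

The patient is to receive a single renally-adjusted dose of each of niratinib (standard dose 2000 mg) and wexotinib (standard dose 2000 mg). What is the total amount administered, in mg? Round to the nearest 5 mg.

4000 mg

CrCl = (140 − 23) × 59.9 / (72 × 0.6) × 0.85 = 7008.3 / 43.20 × 0.85 ≈ 137.9 mL/min
CrCl ≈ 138 mL/min.
niratinib: ≥ 85 mL/min → 100% of 2000 mg = 2000 mg.
wexotinib: ≥ 60 mL/min → 100% of 2000 mg = 2000 mg.
Total = 2000 + 2000 = 4000 mg.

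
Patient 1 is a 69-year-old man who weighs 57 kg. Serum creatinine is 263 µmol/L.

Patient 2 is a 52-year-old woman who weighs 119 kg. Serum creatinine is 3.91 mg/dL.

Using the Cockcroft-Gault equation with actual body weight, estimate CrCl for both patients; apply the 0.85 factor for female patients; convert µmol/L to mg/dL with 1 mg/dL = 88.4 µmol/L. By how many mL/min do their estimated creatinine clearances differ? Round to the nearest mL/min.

13 mL/min

Patient 1: SCr = 263 / 88.4 = 2.975 mg/dL
Patient 1: CrCl = (140 − 69) × 57 / (72 × 2.975) = 4047.0 / 214.20 ≈ 18.9 mL/min
Patient 2: CrCl = (140 − 52) × 119 / (72 × 3.91) × 0.85 = 10472.0 / 281.52 × 0.85 ≈ 31.6 mL/min
|18.9 − 31.6| = 12.7 mL/min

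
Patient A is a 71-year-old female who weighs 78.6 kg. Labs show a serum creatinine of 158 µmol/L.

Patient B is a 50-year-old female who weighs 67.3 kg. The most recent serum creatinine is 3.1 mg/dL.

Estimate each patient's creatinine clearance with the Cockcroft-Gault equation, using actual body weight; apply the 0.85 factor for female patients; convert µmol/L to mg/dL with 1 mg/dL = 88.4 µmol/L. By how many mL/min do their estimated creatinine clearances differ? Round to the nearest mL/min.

Patient A: SCr = 158 / 88.4 = 1.787 mg/dL
Patient A: CrCl = (140 − 71) × 78.6 / (72 × 1.787) × 0.85 = 5423.4 / 128.66 × 0.85 ≈ 35.8 mL/min
Patient B: CrCl = (140 − 50) × 67.3 / (72 × 3.1) × 0.85 = 6057.0 / 223.20 × 0.85 ≈ 23.1 mL/min
|35.8 − 23.1| = 12.7 mL/min

13 mL/min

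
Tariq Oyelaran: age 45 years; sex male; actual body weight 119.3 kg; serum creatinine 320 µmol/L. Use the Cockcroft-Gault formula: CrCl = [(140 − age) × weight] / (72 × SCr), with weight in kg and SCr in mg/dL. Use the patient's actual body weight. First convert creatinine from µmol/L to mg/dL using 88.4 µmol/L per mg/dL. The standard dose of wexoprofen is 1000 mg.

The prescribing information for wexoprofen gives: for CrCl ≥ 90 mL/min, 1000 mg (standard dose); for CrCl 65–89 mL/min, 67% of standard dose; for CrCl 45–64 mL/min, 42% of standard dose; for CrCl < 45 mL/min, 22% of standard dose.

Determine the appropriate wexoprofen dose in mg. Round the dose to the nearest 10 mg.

SCr = 320 / 88.4 = 3.62 mg/dL
CrCl = (140 − 45) × 119.3 / (72 × 3.62) = 11333.5 / 260.64 ≈ 43.5 mL/min
CrCl ≈ 43 mL/min → bracket < 45 mL/min.
22% of 1000 mg = 220 mg

220 mg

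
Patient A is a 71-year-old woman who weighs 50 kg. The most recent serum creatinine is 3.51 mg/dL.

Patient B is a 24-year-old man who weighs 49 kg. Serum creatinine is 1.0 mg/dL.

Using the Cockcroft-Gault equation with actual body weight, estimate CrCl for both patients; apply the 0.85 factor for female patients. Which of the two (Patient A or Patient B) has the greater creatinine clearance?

Patient A: CrCl = (140 − 71) × 50 / (72 × 3.51) × 0.85 = 3450.0 / 252.72 × 0.85 ≈ 11.6 mL/min
Patient B: CrCl = (140 − 24) × 49 / (72 × 1) = 5684.0 / 72.00 ≈ 78.9 mL/min
11.6 vs 78.9 mL/min → Patient B is higher.

Patient B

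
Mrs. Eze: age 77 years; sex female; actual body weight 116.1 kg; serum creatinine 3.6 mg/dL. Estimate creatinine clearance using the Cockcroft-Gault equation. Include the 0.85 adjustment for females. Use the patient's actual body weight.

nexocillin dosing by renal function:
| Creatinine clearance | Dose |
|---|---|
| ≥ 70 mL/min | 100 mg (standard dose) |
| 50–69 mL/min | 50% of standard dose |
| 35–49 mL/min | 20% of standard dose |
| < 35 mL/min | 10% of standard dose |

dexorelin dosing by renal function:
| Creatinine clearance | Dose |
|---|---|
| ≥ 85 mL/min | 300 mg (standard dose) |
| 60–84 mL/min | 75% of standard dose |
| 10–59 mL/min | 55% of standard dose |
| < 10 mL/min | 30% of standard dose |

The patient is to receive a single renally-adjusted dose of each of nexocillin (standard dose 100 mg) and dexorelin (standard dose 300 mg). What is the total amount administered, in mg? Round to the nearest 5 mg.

CrCl = (140 − 77) × 116.1 / (72 × 3.6) × 0.85 = 7314.3 / 259.20 × 0.85 ≈ 24.0 mL/min
CrCl ≈ 24 mL/min.
nexocillin: < 35 mL/min → 10% of 100 mg = 10 mg.
dexorelin: 10–59 mL/min → 55% of 300 mg = 165 mg.
Total = 10 + 165 = 175 mg.

175 mg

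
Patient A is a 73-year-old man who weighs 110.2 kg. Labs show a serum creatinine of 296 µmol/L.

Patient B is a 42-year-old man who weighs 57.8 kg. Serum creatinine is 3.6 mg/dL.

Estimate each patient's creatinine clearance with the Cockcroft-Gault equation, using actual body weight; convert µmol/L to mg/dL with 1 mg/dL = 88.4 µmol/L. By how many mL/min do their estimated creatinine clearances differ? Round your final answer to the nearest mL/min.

9 mL/min

Patient A: SCr = 296 / 88.4 = 3.348 mg/dL
Patient A: CrCl = (140 − 73) × 110.2 / (72 × 3.348) = 7383.4 / 241.06 ≈ 30.6 mL/min
Patient B: CrCl = (140 − 42) × 57.8 / (72 × 3.6) = 5664.4 / 259.20 ≈ 21.9 mL/min
|30.6 − 21.9| = 8.7 mL/min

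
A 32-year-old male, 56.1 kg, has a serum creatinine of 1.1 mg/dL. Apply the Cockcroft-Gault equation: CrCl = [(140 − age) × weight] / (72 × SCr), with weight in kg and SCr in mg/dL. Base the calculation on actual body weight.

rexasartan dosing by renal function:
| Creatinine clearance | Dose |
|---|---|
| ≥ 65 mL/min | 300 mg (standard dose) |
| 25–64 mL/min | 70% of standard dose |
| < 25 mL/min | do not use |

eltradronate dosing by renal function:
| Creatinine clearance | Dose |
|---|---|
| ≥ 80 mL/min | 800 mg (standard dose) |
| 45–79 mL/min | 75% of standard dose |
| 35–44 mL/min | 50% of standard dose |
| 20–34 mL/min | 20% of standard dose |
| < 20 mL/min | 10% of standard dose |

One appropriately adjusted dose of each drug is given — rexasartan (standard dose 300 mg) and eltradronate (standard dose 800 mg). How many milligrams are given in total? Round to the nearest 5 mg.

CrCl = (140 − 32) × 56.1 / (72 × 1.1) = 6058.8 / 79.20 ≈ 76.5 mL/min
CrCl ≈ 76 mL/min.
rexasartan: ≥ 65 mL/min → 100% of 300 mg = 300 mg.
eltradronate: 45–79 mL/min → 75% of 800 mg = 600 mg.
Total = 300 + 600 = 900 mg.

900 mg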